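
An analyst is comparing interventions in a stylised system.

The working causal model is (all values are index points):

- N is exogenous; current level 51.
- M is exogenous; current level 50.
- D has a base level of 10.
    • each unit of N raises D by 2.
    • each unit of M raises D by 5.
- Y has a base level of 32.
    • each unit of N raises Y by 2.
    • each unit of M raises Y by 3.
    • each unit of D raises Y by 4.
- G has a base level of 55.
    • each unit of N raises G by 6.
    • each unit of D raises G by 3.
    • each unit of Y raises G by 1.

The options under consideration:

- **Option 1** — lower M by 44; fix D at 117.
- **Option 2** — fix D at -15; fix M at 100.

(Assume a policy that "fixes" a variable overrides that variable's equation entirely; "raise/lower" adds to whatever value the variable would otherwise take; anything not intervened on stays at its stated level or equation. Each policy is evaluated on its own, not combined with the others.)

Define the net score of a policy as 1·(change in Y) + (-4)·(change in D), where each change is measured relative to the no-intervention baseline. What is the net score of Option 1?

-132

Baseline:
  N = 51
  M = 50
  D = 10 + 2·51 + 5·50 = 362
  Y = 32 + 2·51 + 3·50 + 4·362 = 1732
Option 1 (M − 44, D := 117):
  N = 51
  M = 50 − 44 = 6
  D = 117
  Y = 32 + 2·51 + 3·6 + 4·117 = 620
ΔY = 620 − 1732 = -1112; ΔD = 117 − 362 = -245
Score = 1·(-1112) + (-4)·(-245) = -132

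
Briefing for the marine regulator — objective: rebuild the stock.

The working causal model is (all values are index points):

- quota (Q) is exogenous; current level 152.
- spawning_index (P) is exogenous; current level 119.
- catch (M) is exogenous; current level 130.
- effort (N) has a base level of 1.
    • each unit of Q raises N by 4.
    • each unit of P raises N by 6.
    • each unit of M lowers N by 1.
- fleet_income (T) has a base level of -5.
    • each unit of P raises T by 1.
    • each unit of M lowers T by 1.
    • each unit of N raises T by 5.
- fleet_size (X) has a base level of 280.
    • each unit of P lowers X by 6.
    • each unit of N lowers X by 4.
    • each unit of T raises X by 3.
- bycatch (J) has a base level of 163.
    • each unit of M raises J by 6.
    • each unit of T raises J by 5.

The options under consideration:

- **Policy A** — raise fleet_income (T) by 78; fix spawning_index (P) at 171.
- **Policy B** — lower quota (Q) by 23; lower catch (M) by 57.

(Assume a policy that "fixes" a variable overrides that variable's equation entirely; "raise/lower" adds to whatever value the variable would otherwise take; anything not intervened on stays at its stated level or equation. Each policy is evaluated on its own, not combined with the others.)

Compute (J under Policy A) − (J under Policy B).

Policy A (T + 78, P := 171):
  Q = 152
  P = 171
  M = 130
  N = 1 + 4·152 + 6·171 − 130 = 1505
  T = -5 + 171 − 130 + 5·1505 (+78 from intervention) = 7639
  J = 163 + 6·130 + 5·7639 = 39138
Policy B (Q − 23, M − 57):
  Q = 152 − 23 = 129
  P = 119
  M = 130 − 57 = 73
  N = 1 + 4·129 + 6·119 − 73 = 1158
  T = -5 + 119 − 73 + 5·1158 = 5831
  J = 163 + 6·73 + 5·5831 = 29756
J: 39138 − 29756 = 9382

9382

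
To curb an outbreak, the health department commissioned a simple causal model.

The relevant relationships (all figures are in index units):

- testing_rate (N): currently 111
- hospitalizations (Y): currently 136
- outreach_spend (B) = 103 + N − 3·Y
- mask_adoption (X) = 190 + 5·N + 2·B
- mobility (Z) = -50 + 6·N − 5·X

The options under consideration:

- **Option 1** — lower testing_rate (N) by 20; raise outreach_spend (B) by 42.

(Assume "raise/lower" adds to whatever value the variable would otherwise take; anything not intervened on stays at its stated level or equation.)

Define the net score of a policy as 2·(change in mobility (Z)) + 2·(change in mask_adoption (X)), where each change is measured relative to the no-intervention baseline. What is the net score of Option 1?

Baseline:
  N = 111
  Y = 136
  B = 103 + 111 − 3·136 = -194
  X = 190 + 5·111 + 2·(-194) = 357
  Z = -50 + 6·111 − 5·357 = -1169
Option 1 (N − 20, B + 42):
  N = 111 − 20 = 91
  Y = 136
  B = 103 + 91 − 3·136 (+42 from intervention) = -172
  X = 190 + 5·91 + 2·(-172) = 301
  Z = -50 + 6·91 − 5·301 = -1009
ΔZ = -1009 − (-1169) = 160; ΔX = 301 − 357 = -56
Score = 2·160 + 2·(-56) = 208

208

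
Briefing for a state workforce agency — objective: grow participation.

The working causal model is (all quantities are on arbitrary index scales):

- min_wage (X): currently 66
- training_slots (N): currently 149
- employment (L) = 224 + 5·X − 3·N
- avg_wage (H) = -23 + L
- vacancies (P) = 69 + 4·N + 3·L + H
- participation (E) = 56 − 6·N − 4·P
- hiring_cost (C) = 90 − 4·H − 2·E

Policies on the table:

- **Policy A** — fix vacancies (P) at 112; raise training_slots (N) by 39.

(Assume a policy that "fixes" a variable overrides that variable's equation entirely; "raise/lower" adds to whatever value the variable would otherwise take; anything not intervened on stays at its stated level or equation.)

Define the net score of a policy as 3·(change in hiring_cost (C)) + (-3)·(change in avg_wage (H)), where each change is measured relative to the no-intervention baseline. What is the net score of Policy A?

Baseline:
  X = 66
  N = 149
  L = 224 + 5·66 − 3·149 = 107
  H = -23 + 107 = 84
  P = 69 + 4·149 + 3·107 + 84 = 1070
  E = 56 − 6·149 − 4·1070 = -5118
  C = 90 − 4·84 − 2·(-5118) = 9990
Policy A (P := 112, N + 39):
  X = 66
  N = 149 + 39 = 188
  L = 224 + 5·66 − 3·188 = -10
  H = -23 + (-10) = -33
  P = 112
  E = 56 − 6·188 − 4·112 = -1520
  C = 90 − 4·(-33) − 2·(-1520) = 3262
ΔC = 3262 − 9990 = -6728; ΔH = -33 − 84 = -117
Score = 3·(-6728) + (-3)·(-117) = -19833

-19833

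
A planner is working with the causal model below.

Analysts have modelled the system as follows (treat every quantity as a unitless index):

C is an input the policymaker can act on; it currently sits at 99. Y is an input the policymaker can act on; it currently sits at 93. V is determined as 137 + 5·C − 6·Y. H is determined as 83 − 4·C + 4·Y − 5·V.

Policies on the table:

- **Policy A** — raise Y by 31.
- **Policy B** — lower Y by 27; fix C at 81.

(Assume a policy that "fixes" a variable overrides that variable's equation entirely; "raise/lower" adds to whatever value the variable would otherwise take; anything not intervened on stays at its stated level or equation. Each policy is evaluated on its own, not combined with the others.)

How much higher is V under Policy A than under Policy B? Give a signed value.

-258

Policy A (Y + 31):
  C = 99
  Y = 93 + 31 = 124
  V = 137 + 5·99 − 6·124 = -112
Policy B (Y − 27, C := 81):
  C = 81
  Y = 93 − 27 = 66
  V = 137 + 5·81 − 6·66 = 146
V: -112 − 146 = -258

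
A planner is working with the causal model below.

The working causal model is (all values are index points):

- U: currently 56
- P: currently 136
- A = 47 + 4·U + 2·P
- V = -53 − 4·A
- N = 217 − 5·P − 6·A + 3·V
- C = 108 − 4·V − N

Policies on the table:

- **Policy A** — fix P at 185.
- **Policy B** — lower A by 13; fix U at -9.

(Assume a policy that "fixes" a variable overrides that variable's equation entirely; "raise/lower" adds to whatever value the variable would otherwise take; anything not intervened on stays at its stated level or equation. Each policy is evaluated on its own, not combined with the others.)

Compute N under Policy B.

Policy B (A − 13, U := -9):
  U = -9
  P = 136
  A = 47 + 4·(-9) + 2·136 (−13 from intervention) = 270
  V = -53 − 4·270 = -1133
  N = 217 − 5·136 − 6·270 + 3·(-1133) = -5482

-5482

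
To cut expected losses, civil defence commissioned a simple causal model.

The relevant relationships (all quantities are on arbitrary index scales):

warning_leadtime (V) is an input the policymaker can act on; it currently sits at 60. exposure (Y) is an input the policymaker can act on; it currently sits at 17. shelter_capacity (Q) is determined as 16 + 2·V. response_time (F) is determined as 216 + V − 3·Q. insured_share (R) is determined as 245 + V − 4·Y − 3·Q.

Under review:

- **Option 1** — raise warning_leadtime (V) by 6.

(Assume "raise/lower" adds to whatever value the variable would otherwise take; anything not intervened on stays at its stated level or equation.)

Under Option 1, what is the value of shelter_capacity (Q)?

Option 1 (V + 6):
  V = 60 + 6 = 66
  Q = 16 + 2·66 = 148

148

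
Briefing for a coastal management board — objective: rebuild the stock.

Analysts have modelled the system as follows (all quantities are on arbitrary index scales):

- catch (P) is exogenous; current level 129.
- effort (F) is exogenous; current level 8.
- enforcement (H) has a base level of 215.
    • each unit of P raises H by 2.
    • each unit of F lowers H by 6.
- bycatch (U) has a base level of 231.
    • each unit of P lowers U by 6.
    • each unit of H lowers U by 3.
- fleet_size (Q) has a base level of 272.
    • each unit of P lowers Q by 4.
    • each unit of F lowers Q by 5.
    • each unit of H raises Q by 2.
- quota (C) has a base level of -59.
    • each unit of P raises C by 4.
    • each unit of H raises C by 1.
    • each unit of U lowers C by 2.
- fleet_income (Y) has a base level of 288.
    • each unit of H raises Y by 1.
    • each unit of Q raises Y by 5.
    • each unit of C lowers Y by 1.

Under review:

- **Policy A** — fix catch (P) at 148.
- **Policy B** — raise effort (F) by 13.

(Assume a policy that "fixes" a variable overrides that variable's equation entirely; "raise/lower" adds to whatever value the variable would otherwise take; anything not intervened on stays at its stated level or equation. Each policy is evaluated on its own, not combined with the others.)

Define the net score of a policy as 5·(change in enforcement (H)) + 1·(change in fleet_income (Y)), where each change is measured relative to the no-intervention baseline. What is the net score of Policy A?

-342

Baseline:
  P = 129
  F = 8
  H = 215 + 2·129 − 6·8 = 425
  U = 231 − 6·129 − 3·425 = -1818
  Q = 272 − 4·129 − 5·8 + 2·425 = 566
  C = -59 + 4·129 + 425 − 2·(-1818) = 4518
  Y = 288 + 425 + 5·566 − 4518 = -975
Policy A (P := 148):
  P = 148
  F = 8
  H = 215 + 2·148 − 6·8 = 463
  U = 231 − 6·148 − 3·463 = -2046
  Q = 272 − 4·148 − 5·8 + 2·463 = 566
  C = -59 + 4·148 + 463 − 2·(-2046) = 5088
  Y = 288 + 463 + 5·566 − 5088 = -1507
ΔH = 463 − 425 = 38; ΔY = -1507 − (-975) = -532
Score = 5·38 + 1·(-532) = -342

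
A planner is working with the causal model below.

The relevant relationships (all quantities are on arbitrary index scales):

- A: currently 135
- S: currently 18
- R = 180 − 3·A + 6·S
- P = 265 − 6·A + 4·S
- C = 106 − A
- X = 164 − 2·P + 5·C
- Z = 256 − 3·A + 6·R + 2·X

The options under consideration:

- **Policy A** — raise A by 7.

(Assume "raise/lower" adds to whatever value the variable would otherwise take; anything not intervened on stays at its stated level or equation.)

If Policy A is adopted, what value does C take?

-36

Policy A (A + 7):
  A = 135 + 7 = 142
  C = 106 − 142 = -36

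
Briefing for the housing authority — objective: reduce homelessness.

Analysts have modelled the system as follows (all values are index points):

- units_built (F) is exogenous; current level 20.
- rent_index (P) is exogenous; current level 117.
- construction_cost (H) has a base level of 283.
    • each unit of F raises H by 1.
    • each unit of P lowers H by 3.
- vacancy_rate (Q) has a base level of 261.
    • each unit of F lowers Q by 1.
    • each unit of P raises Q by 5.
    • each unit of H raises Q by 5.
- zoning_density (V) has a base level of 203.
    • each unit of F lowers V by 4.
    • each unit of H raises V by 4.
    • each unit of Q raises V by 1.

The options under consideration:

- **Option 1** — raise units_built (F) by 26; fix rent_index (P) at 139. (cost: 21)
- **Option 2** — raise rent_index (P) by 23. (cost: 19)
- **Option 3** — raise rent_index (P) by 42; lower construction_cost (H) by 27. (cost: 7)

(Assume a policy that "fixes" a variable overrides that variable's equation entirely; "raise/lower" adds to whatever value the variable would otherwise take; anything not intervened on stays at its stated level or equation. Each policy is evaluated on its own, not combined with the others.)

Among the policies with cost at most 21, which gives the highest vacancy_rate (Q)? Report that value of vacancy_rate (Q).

470

Option 1 (F + 26, P := 139):
  F = 20 + 26 = 46
  P = 139
  H = 283 + 46 − 3·139 = -88
  Q = 261 − 46 + 5·139 + 5·(-88) = 470
Option 2 (P + 23):
  F = 20
  P = 117 + 23 = 140
  H = 283 + 20 − 3·140 = -117
  Q = 261 − 20 + 5·140 + 5·(-117) = 356
Option 3 (P + 42, H − 27):
  F = 20
  P = 117 + 42 = 159
  H = 283 + 20 − 3·159 (−27 from intervention) = -201
  Q = 261 − 20 + 5·159 + 5·(-201) = 31
Comparing — Option 1: Q=470, Option 2: Q=356, Option 3: Q=31. Highest is 470 (Option 1).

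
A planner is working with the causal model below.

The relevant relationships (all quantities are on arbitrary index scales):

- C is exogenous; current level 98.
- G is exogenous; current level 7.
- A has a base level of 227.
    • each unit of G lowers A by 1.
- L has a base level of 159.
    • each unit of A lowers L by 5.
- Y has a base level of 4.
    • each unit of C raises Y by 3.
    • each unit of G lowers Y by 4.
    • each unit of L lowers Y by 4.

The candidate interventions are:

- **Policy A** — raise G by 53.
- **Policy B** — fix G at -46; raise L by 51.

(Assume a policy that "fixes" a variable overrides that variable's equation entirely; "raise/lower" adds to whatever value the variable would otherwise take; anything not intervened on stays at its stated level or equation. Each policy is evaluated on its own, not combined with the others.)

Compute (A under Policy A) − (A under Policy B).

Policy A (G + 53):
  G = 7 + 53 = 60
  A = 227 − 60 = 167
Policy B (G := -46, L + 51):
  G = -46
  A = 227 − (-46) = 273
A: 167 − 273 = -106

-106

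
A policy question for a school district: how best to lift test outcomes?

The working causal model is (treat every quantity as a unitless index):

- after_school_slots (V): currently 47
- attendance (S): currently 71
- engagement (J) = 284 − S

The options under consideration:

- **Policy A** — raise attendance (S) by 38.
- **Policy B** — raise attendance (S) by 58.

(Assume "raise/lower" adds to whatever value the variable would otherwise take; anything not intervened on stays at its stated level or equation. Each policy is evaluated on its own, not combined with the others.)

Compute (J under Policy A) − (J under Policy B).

20

Policy A (S + 38):
  S = 71 + 38 = 109
  J = 284 − 109 = 175
Policy B (S + 58):
  S = 71 + 58 = 129
  J = 284 − 129 = 155
J: 175 − 155 = 20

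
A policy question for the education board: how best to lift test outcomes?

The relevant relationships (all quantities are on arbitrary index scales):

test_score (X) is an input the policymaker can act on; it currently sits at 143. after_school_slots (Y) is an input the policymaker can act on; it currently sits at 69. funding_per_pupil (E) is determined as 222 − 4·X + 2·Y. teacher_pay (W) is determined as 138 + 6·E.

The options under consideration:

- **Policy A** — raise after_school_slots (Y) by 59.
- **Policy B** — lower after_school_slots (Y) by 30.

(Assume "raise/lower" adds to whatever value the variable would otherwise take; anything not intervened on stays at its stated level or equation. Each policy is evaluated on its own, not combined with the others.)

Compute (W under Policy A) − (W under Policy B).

Policy A (Y + 59):
  X = 143
  Y = 69 + 59 = 128
  E = 222 − 4·143 + 2·128 = -94
  W = 138 + 6·(-94) = -426
Policy B (Y − 30):
  X = 143
  Y = 69 − 30 = 39
  E = 222 − 4·143 + 2·39 = -272
  W = 138 + 6·(-272) = -1494
W: -426 − (-1494) = 1068

1068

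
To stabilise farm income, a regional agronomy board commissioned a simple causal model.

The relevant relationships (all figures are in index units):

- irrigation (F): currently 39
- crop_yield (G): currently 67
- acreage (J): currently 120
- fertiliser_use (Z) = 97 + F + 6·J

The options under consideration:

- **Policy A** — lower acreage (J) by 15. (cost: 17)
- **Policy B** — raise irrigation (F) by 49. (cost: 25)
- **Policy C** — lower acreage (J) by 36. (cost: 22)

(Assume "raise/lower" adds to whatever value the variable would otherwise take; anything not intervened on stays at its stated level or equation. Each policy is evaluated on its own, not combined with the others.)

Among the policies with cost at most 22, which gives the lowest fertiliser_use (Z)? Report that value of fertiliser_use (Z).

640

Policy A (J − 15):
  F = 39
  J = 120 − 15 = 105
  Z = 97 + 39 + 6·105 = 766
Policy C (J − 36):
  F = 39
  J = 120 − 36 = 84
  Z = 97 + 39 + 6·84 = 640
Comparing — Policy A: Z=766, Policy C: Z=640. Lowest is 640 (Policy C).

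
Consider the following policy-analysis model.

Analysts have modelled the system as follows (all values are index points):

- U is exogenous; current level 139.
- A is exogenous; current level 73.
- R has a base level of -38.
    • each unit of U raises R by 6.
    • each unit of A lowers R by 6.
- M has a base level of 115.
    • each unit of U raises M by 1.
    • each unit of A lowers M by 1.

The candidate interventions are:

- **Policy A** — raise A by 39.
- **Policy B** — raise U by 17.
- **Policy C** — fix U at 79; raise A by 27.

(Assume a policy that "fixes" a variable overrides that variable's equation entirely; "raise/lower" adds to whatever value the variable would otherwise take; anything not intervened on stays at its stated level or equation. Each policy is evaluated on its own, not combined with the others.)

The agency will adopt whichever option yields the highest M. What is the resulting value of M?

198

Policy A (A + 39):
  U = 139
  A = 73 + 39 = 112
  M = 115 + 139 − 112 = 142
Policy B (U + 17):
  U = 139 + 17 = 156
  A = 73
  M = 115 + 156 − 73 = 198
Policy C (U := 79, A + 27):
  U = 79
  A = 73 + 27 = 100
  M = 115 + 79 − 100 = 94
Comparing — Policy A: M=142, Policy B: M=198, Policy C: M=94. Highest is 198 (Policy B).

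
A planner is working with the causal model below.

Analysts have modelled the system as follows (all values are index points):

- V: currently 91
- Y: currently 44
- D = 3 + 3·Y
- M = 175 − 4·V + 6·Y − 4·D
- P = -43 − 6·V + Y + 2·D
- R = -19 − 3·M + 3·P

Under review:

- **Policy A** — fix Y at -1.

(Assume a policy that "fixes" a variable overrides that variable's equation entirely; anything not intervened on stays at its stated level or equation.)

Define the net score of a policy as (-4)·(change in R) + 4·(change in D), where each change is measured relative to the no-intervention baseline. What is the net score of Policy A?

6480

Baseline:
  V = 91
  Y = 44
  D = 3 + 3·44 = 135
  M = 175 − 4·91 + 6·44 − 4·135 = -465
  P = -43 − 6·91 + 44 + 2·135 = -275
  R = -19 − 3·(-465) + 3·(-275) = 551
Policy A (Y := -1):
  V = 91
  Y = -1
  D = 3 + 3·(-1) = 0
  M = 175 − 4·91 + 6·(-1) − 4·0 = -195
  P = -43 − 6·91 + (-1) + 2·0 = -590
  R = -19 − 3·(-195) + 3·(-590) = -1204
ΔR = -1204 − 551 = -1755; ΔD = 0 − 135 = -135
Score = (-4)·(-1755) + 4·(-135) = 6480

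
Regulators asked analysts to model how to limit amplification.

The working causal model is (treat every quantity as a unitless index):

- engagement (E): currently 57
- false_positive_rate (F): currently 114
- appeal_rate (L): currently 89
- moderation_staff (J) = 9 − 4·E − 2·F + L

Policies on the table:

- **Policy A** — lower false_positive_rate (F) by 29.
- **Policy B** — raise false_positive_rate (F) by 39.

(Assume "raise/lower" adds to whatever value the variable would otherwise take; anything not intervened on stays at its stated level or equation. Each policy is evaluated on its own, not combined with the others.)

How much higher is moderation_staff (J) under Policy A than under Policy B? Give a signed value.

136

Policy A (F − 29):
  E = 57
  F = 114 − 29 = 85
  L = 89
  J = 9 − 4·57 − 2·85 + 89 = -300
Policy B (F + 39):
  E = 57
  F = 114 + 39 = 153
  L = 89
  J = 9 − 4·57 − 2·153 + 89 = -436
J: -300 − (-436) = 136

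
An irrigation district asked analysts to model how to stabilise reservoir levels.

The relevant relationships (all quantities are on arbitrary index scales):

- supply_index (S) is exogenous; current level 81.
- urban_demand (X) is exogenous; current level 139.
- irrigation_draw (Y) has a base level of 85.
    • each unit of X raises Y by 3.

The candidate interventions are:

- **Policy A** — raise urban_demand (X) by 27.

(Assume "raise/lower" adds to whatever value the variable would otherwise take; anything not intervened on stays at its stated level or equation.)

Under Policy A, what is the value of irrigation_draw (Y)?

583

Policy A (X + 27):
  X = 139 + 27 = 166
  Y = 85 + 3·166 = 583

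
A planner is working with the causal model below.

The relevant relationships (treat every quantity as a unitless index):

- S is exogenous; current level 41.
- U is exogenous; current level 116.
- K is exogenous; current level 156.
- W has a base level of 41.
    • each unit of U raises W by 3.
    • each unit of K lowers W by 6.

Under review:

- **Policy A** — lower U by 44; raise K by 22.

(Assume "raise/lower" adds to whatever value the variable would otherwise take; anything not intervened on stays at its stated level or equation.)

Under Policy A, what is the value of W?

-811

Policy A (U − 44, K + 22):
  U = 116 − 44 = 72
  K = 156 + 22 = 178
  W = 41 + 3·72 − 6·178 = -811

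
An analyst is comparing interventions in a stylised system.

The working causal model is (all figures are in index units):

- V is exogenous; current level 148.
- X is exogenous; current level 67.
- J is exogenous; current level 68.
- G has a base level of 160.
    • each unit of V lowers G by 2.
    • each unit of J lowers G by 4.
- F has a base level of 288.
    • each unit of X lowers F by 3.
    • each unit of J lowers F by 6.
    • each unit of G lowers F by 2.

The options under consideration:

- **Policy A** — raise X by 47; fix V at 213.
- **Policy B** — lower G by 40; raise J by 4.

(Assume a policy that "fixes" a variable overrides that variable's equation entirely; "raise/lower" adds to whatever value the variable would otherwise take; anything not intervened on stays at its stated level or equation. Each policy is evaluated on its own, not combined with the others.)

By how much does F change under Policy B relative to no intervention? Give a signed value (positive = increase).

Baseline:
  V = 148
  X = 67
  J = 68
  G = 160 − 2·148 − 4·68 = -408
  F = 288 − 3·67 − 6·68 − 2·(-408) = 495
Policy B (G − 40, J + 4):
  V = 148
  X = 67
  J = 68 + 4 = 72
  G = 160 − 2·148 − 4·72 (−40 from intervention) = -464
  F = 288 − 3·67 − 6·72 − 2·(-464) = 583
Change in F: 583 − 495 = 88

88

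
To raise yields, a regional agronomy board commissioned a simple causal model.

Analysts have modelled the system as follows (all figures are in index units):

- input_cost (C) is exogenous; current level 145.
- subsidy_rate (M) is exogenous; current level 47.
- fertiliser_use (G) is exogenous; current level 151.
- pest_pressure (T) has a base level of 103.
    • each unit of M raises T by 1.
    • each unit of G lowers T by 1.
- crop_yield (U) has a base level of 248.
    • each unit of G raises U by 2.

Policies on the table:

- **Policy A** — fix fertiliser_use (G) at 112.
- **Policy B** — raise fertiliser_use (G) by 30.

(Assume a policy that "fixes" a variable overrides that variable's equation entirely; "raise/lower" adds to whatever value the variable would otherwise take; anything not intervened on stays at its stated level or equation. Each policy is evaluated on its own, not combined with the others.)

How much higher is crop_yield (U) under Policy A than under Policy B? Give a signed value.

Policy A (G := 112):
  G = 112
  U = 248 + 2·112 = 472
Policy B (G + 30):
  G = 151 + 30 = 181
  U = 248 + 2·181 = 610
U: 472 − 610 = -138

-138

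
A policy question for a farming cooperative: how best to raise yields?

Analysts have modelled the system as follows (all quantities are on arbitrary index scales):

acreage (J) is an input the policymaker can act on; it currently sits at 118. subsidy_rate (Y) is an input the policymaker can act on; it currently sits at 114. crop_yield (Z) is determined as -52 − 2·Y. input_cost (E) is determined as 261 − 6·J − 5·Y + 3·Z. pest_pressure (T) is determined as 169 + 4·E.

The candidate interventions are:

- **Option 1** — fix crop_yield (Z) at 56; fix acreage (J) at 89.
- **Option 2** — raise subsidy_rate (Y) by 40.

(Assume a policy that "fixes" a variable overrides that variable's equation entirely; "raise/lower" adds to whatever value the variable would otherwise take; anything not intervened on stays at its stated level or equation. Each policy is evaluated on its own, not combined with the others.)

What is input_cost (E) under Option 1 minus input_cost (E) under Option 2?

Option 1 (Z := 56, J := 89):
  J = 89
  Y = 114
  Z = 56
  E = 261 − 6·89 − 5·114 + 3·56 = -675
Option 2 (Y + 40):
  J = 118
  Y = 114 + 40 = 154
  Z = -52 − 2·154 = -360
  E = 261 − 6·118 − 5·154 + 3·(-360) = -2297
E: -675 − (-2297) = 1622

1622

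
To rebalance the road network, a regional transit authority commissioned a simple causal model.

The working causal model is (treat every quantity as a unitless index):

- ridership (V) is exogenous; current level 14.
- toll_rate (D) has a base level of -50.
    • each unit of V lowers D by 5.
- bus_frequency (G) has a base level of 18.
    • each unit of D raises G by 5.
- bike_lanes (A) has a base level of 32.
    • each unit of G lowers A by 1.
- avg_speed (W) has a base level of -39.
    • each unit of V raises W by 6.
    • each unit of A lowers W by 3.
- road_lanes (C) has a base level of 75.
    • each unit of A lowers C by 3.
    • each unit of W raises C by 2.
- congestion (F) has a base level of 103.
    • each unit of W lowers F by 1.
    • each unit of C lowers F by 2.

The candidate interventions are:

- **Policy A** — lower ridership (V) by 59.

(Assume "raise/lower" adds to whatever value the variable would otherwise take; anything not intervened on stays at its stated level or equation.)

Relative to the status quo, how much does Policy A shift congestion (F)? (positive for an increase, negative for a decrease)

Baseline:
  V = 14
  D = -50 − 5·14 = -120
  G = 18 + 5·(-120) = -582
  A = 32 − (-582) = 614
  W = -39 + 6·14 − 3·614 = -1797
  C = 75 − 3·614 + 2·(-1797) = -5361
  F = 103 − (-1797) − 2·(-5361) = 12622
Policy A (V − 59):
  V = 14 − 59 = -45
  D = -50 − 5·(-45) = 175
  G = 18 + 5·175 = 893
  A = 32 − 893 = -861
  W = -39 + 6·(-45) − 3·(-861) = 2274
  C = 75 − 3·(-861) + 2·2274 = 7206
  F = 103 − 2274 − 2·7206 = -16583
Change in F: -16583 − 12622 = -29205

-29205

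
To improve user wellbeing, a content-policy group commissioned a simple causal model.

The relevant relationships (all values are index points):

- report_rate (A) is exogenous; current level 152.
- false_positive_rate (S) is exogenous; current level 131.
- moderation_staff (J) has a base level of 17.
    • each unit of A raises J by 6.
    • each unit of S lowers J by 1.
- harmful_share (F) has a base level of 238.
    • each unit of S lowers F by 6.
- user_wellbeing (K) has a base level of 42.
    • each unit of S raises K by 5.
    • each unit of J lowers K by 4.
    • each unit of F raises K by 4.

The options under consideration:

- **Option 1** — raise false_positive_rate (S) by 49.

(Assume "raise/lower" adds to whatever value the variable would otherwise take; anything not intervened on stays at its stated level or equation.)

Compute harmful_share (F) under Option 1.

Option 1 (S + 49):
  S = 131 + 49 = 180
  F = 238 − 6·180 = -842

-842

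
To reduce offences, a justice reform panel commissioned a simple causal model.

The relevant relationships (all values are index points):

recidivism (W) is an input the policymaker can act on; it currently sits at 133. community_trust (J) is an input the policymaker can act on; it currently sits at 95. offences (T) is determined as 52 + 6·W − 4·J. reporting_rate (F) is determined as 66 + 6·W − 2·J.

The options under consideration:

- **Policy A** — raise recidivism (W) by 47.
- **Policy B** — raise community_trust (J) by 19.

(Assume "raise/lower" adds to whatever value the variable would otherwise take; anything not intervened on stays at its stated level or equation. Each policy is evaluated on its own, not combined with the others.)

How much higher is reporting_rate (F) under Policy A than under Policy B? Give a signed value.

Policy A (W + 47):
  W = 133 + 47 = 180
  J = 95
  F = 66 + 6·180 − 2·95 = 956
Policy B (J + 19):
  W = 133
  J = 95 + 19 = 114
  F = 66 + 6·133 − 2·114 = 636
F: 956 − 636 = 320

320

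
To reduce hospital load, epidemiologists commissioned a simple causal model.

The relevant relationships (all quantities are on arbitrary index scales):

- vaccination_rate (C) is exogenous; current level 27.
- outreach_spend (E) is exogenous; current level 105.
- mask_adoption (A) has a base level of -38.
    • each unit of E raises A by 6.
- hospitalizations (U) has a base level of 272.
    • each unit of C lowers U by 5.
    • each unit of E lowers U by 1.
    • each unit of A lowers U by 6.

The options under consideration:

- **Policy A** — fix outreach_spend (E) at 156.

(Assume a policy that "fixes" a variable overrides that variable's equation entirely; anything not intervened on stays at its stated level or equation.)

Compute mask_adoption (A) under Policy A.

898

Policy A (E := 156):
  E = 156
  A = -38 + 6·156 = 898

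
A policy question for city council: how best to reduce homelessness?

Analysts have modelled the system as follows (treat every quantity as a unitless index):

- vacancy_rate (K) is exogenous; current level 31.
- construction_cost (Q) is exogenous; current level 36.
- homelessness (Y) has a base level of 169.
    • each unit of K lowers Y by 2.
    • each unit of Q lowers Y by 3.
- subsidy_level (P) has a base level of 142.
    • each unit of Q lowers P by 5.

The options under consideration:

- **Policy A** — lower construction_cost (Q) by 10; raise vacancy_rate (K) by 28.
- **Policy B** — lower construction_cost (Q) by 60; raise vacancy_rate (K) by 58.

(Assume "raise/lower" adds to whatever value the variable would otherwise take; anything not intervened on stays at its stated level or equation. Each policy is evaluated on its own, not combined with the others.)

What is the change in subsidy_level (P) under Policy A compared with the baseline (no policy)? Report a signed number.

Baseline:
  Q = 36
  P = 142 − 5·36 = -38
Policy A (Q − 10, K + 28):
  Q = 36 − 10 = 26
  P = 142 − 5·26 = 12
Change in P: 12 − (-38) = 50

50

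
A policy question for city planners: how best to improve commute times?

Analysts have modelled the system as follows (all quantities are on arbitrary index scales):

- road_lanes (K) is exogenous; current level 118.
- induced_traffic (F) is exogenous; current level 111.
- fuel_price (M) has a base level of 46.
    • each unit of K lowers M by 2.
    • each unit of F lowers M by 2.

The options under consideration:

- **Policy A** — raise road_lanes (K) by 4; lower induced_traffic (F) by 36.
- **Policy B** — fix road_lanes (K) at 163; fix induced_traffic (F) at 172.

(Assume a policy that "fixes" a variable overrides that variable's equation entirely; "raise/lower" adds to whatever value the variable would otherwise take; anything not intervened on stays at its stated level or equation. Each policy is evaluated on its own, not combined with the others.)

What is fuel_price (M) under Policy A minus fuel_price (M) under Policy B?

Policy A (K + 4, F − 36):
  K = 118 + 4 = 122
  F = 111 − 36 = 75
  M = 46 − 2·122 − 2·75 = -348
Policy B (K := 163, F := 172):
  K = 163
  F = 172
  M = 46 − 2·163 − 2·172 = -624
M: -348 − (-624) = 276

276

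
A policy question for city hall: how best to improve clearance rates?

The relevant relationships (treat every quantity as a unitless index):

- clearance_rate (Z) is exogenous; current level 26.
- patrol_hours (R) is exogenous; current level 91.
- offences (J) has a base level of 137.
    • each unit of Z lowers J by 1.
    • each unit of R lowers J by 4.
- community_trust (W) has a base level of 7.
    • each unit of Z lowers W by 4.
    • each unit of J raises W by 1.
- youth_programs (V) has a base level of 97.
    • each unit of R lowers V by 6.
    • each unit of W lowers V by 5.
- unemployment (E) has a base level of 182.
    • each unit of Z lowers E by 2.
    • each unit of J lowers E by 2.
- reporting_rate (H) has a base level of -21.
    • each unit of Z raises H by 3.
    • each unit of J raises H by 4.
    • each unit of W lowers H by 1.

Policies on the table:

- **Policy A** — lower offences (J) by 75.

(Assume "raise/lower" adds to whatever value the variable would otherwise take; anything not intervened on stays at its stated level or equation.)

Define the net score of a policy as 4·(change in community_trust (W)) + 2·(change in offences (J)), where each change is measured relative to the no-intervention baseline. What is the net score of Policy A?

-450

Baseline:
  Z = 26
  R = 91
  J = 137 − 26 − 4·91 = -253
  W = 7 − 4·26 + (-253) = -350
Policy A (J − 75):
  Z = 26
  R = 91
  J = 137 − 26 − 4·91 (−75 from intervention) = -328
  W = 7 − 4·26 + (-328) = -425
ΔW = -425 − (-350) = -75; ΔJ = -328 − (-253) = -75
Score = 4·(-75) + 2·(-75) = -450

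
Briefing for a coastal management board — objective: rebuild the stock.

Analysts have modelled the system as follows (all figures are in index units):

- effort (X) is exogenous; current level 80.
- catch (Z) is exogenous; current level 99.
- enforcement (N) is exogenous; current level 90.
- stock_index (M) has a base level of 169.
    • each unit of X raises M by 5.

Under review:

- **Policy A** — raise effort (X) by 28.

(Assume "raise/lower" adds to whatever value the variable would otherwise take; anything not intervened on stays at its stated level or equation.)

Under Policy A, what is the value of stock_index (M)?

Policy A (X + 28):
  X = 80 + 28 = 108
  M = 169 + 5·108 = 709

709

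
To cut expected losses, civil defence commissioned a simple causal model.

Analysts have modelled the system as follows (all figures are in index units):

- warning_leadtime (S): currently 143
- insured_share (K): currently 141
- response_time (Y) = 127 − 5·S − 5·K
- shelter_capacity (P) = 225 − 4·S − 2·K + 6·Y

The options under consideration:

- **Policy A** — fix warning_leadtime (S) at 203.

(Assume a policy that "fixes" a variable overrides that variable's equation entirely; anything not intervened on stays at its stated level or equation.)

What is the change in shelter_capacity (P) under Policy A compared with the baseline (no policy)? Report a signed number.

-2040

Baseline:
  S = 143
  K = 141
  Y = 127 − 5·143 − 5·141 = -1293
  P = 225 − 4·143 − 2·141 + 6·(-1293) = -8387
Policy A (S := 203):
  S = 203
  K = 141
  Y = 127 − 5·203 − 5·141 = -1593
  P = 225 − 4·203 − 2·141 + 6·(-1593) = -10427
Change in P: -10427 − (-8387) = -2040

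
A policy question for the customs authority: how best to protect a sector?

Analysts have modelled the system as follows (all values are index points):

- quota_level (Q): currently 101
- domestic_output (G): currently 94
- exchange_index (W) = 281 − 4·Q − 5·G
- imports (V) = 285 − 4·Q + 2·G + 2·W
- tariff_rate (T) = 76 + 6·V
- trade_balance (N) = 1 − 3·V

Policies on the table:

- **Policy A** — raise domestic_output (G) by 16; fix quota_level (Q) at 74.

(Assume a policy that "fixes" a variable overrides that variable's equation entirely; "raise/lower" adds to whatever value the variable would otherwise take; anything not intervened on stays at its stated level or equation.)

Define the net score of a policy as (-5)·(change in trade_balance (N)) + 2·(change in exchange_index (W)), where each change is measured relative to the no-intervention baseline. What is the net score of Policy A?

Baseline:
  Q = 101
  G = 94
  W = 281 − 4·101 − 5·94 = -593
  V = 285 − 4·101 + 2·94 + 2·(-593) = -1117
  N = 1 − 3·(-1117) = 3352
Policy A (G + 16, Q := 74):
  Q = 74
  G = 94 + 16 = 110
  W = 281 − 4·74 − 5·110 = -565
  V = 285 − 4·74 + 2·110 + 2·(-565) = -921
  N = 1 − 3·(-921) = 2764
ΔN = 2764 − 3352 = -588; ΔW = -565 − (-593) = 28
Score = (-5)·(-588) + 2·28 = 2996

2996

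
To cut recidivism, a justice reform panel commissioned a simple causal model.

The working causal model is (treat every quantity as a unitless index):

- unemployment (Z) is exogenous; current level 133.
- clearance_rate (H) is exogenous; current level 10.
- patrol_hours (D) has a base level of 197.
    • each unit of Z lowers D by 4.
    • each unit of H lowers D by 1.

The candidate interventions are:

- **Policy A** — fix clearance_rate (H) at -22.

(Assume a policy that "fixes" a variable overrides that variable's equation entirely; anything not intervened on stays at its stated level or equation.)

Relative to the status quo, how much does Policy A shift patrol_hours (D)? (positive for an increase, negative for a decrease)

32

Baseline:
  Z = 133
  H = 10
  D = 197 − 4·133 − 10 = -345
Policy A (H := -22):
  Z = 133
  H = -22
  D = 197 − 4·133 − (-22) = -313
Change in D: -313 − (-345) = 32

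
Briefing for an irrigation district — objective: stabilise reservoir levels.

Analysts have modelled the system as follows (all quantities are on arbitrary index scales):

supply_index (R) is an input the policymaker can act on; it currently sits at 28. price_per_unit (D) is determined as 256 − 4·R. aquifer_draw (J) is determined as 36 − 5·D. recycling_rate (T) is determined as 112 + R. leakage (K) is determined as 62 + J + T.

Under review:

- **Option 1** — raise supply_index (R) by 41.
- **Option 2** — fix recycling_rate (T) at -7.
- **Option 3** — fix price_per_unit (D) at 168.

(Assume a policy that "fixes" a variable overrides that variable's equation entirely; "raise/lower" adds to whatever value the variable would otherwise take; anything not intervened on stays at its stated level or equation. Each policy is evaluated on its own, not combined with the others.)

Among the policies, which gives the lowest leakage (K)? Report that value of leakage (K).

Option 1 (R + 41):
  R = 28 + 41 = 69
  D = 256 − 4·69 = -20
  J = 36 − 5·(-20) = 136
  T = 112 + 69 = 181
  K = 62 + 136 + 181 = 379
Option 2 (T := -7):
  R = 28
  D = 256 − 4·28 = 144
  J = 36 − 5·144 = -684
  T = -7
  K = 62 + (-684) + (-7) = -629
Option 3 (D := 168):
  R = 28
  D = 168
  J = 36 − 5·168 = -804
  T = 112 + 28 = 140
  K = 62 + (-804) + 140 = -602
Comparing — Option 1: K=379, Option 2: K=-629, Option 3: K=-602. Lowest is -629 (Option 2).

-629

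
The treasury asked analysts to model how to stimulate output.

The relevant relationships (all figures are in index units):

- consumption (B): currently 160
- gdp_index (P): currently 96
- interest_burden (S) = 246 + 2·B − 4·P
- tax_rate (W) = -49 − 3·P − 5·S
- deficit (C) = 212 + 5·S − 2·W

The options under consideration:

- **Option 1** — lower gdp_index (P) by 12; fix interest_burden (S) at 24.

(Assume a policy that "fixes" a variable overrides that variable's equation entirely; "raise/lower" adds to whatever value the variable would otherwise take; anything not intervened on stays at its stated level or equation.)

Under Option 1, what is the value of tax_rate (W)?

-421

Option 1 (P − 12, S := 24):
  B = 160
  P = 96 − 12 = 84
  S = 24
  W = -49 − 3·84 − 5·24 = -421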